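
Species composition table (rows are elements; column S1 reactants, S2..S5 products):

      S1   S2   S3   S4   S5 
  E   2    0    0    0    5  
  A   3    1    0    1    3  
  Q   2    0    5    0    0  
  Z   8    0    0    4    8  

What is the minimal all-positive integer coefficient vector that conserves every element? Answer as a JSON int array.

E: 5·2 = 10 | 3·0+2·0+6·0+2·5 = 10
A: 5·3 = 15 | 3·1+2·0+6·1+2·3 = 15
Q: 5·2 = 10 | 3·0+2·5+6·0+2·0 = 10
Z: 5·8 = 40 | 3·0+2·0+6·4+2·8 = 40
gcd(5,3,2,6,2) = 1

Coefficients: [5, 3, 2, 6, 2]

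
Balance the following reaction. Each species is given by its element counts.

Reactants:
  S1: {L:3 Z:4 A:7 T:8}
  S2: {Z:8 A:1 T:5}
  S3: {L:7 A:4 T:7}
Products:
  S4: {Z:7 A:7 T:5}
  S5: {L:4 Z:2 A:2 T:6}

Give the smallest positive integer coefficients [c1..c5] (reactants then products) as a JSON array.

L: 2·3+2·0+2·7 = 20 | 2·0+5·4 = 20
Z: 2·4+2·8+2·0 = 24 | 2·7+5·2 = 24
A: 2·7+2·1+2·4 = 24 | 2·7+5·2 = 24
T: 2·8+2·5+2·7 = 40 | 2·5+5·6 = 40
gcd(2,2,2,2,5) = 1

Coefficients: [2, 2, 2, 2, 5]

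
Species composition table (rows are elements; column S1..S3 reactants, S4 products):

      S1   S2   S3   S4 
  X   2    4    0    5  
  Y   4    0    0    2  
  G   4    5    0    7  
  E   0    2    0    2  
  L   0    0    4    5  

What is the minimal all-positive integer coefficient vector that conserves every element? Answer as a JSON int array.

Coefficients: [2, 4, 5, 4]

X: 2·2+4·4+5·0 = 20 | 4·5 = 20
Y: 2·4+4·0+5·0 = 8 | 4·2 = 8
G: 2·4+4·5+5·0 = 28 | 4·7 = 28
E: 2·0+4·2+5·0 = 8 | 4·2 = 8
L: 2·0+4·0+5·4 = 20 | 4·5 = 20
gcd(2,4,5,4) = 1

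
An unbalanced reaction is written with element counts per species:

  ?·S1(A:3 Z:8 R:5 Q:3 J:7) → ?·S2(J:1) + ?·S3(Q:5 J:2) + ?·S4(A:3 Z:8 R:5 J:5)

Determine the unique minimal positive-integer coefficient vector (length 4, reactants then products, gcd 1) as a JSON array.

Coefficients: [5, 4, 3, 5]

A: 5·3 = 15 | 4·0+3·0+5·3 = 15
Z: 5·8 = 40 | 4·0+3·0+5·8 = 40
R: 5·5 = 25 | 4·0+3·0+5·5 = 25
Q: 5·3 = 15 | 4·0+3·5+5·0 = 15
J: 5·7 = 35 | 4·1+3·2+5·5 = 35
gcd(5,4,3,5) = 1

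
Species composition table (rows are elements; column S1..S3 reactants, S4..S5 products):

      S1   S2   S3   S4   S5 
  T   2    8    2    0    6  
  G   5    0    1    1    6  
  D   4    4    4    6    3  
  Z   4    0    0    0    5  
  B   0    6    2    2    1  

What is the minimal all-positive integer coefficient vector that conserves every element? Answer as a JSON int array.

T: 5·2+1·8+3·2 = 24 | 4·0+4·6 = 24
G: 5·5+1·0+3·1 = 28 | 4·1+4·6 = 28
D: 5·4+1·4+3·4 = 36 | 4·6+4·3 = 36
Z: 5·4+1·0+3·0 = 20 | 4·0+4·5 = 20
B: 5·0+1·6+3·2 = 12 | 4·2+4·1 = 12
gcd(5,1,3,4,4) = 1

Coefficients: [5, 1, 3, 4, 4]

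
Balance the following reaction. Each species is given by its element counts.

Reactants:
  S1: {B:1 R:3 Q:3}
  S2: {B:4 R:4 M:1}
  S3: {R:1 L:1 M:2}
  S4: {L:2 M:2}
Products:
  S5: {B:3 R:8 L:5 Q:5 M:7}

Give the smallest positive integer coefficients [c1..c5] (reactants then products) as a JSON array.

Coefficients: [5, 1, 5, 5, 3]

B: 5·1+1·4+5·0+5·0 = 9 | 3·3 = 9
R: 5·3+1·4+5·1+5·0 = 24 | 3·8 = 24
L: 5·0+1·0+5·1+5·2 = 15 | 3·5 = 15
Q: 5·3+1·0+5·0+5·0 = 15 | 3·5 = 15
M: 5·0+1·1+5·2+5·2 = 21 | 3·7 = 21
gcd(5,1,5,5,3) = 1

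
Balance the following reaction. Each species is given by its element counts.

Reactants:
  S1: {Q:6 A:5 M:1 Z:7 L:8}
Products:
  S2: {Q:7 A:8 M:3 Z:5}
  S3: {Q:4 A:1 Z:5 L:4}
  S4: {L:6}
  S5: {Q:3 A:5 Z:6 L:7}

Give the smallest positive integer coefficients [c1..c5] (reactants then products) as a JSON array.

Q: 6·6 = 36 | 2·7+4·4+3·0+2·3 = 36
A: 6·5 = 30 | 2·8+4·1+3·0+2·5 = 30
M: 6·1 = 6 | 2·3+4·0+3·0+2·0 = 6
Z: 6·7 = 42 | 2·5+4·5+3·0+2·6 = 42
L: 6·8 = 48 | 2·0+4·4+3·6+2·7 = 48
gcd(6,2,4,3,2) = 1

Coefficients: [6, 2, 4, 3, 2]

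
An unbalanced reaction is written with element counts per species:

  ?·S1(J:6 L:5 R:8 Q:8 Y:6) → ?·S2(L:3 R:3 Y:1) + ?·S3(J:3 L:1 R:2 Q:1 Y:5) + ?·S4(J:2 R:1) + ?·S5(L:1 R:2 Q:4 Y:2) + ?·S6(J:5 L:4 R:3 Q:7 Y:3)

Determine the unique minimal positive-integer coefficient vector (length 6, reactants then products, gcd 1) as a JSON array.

J: 3·6 = 18 | 2·0+1·3+5·2+4·0+1·5 = 18
L: 3·5 = 15 | 2·3+1·1+5·0+4·1+1·4 = 15
R: 3·8 = 24 | 2·3+1·2+5·1+4·2+1·3 = 24
Q: 3·8 = 24 | 2·0+1·1+5·0+4·4+1·7 = 24
Y: 3·6 = 18 | 2·1+1·5+5·0+4·2+1·3 = 18
gcd(3,2,1,5,4,1) = 1

Coefficients: [3, 2, 1, 5, 4, 1]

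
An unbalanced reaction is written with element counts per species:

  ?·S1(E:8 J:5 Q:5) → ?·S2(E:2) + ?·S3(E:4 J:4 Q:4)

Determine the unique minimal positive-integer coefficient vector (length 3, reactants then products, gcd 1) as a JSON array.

Coefficients: [4, 6, 5]

E: 4·8 = 32 | 6·2+5·4 = 32
J: 4·5 = 20 | 6·0+5·4 = 20
Q: 4·5 = 20 | 6·0+5·4 = 20
gcd(4,6,5) = 1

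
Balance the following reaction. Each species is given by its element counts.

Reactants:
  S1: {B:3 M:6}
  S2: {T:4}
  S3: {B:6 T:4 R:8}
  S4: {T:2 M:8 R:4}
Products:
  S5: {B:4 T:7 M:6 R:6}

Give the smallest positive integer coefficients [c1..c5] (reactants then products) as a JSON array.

B: 2·3+6·0+3·6+3·0 = 24 | 6·4 = 24
T: 2·0+6·4+3·4+3·2 = 42 | 6·7 = 42
M: 2·6+6·0+3·0+3·8 = 36 | 6·6 = 36
R: 2·0+6·0+3·8+3·4 = 36 | 6·6 = 36
gcd(2,6,3,3,6) = 1

Coefficients: [2, 6, 3, 3, 6]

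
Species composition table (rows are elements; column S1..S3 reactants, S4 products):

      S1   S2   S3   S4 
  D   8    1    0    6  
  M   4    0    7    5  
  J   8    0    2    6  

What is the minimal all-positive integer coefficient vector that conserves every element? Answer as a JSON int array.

Coefficients: [2, 2, 1, 3]

D: 2·8+2·1+1·0 = 18 | 3·6 = 18
M: 2·4+2·0+1·7 = 15 | 3·5 = 15
J: 2·8+2·0+1·2 = 18 | 3·6 = 18
gcd(2,2,1,3) = 1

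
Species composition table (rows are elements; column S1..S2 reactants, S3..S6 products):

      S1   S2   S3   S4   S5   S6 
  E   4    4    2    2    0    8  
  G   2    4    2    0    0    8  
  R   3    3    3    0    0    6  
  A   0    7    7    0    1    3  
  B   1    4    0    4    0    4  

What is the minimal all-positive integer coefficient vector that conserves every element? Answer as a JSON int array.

Coefficients: [4, 6, 4, 4, 5, 3]

E: 4·4+6·4 = 40 | 4·2+4·2+5·0+3·8 = 40
G: 4·2+6·4 = 32 | 4·2+4·0+5·0+3·8 = 32
R: 4·3+6·3 = 30 | 4·3+4·0+5·0+3·6 = 30
A: 4·0+6·7 = 42 | 4·7+4·0+5·1+3·3 = 42
B: 4·1+6·4 = 28 | 4·0+4·4+5·0+3·4 = 28
gcd(4,6,4,4,5,3) = 1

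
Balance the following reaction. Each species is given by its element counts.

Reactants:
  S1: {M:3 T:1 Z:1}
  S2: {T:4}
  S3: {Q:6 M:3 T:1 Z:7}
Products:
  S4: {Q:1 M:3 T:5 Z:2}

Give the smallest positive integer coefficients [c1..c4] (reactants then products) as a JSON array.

Coefficients: [5, 6, 1, 6]

Q: 5·0+6·0+1·6 = 6 | 6·1 = 6
M: 5·3+6·0+1·3 = 18 | 6·3 = 18
T: 5·1+6·4+1·1 = 30 | 6·5 = 30
Z: 5·1+6·0+1·7 = 12 | 6·2 = 12
gcd(5,6,1,6) = 1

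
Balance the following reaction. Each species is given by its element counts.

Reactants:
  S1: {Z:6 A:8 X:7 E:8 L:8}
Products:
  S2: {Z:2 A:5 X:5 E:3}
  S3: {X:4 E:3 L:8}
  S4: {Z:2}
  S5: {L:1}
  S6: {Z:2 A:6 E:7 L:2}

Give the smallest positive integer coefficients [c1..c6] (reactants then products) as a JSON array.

Coefficients: [2, 2, 1, 3, 6, 1]

Z: 2·6 = 12 | 2·2+1·0+3·2+6·0+1·2 = 12
A: 2·8 = 16 | 2·5+1·0+3·0+6·0+1·6 = 16
X: 2·7 = 14 | 2·5+1·4+3·0+6·0+1·0 = 14
E: 2·8 = 16 | 2·3+1·3+3·0+6·0+1·7 = 16
L: 2·8 = 16 | 2·0+1·8+3·0+6·1+1·2 = 16
gcd(2,2,1,3,6,1) = 1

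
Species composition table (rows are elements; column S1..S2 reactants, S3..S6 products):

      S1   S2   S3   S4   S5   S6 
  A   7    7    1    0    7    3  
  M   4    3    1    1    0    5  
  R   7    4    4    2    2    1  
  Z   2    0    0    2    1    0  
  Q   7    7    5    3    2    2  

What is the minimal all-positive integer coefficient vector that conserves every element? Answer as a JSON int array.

A: 3·7+3·7 = 42 | 5·1+1·0+4·7+3·3 = 42
M: 3·4+3·3 = 21 | 5·1+1·1+4·0+3·5 = 21
R: 3·7+3·4 = 33 | 5·4+1·2+4·2+3·1 = 33
Z: 3·2+3·0 = 6 | 5·0+1·2+4·1+3·0 = 6
Q: 3·7+3·7 = 42 | 5·5+1·3+4·2+3·2 = 42
gcd(3,3,5,1,4,3) = 1

Coefficients: [3, 3, 5, 1, 4, 3]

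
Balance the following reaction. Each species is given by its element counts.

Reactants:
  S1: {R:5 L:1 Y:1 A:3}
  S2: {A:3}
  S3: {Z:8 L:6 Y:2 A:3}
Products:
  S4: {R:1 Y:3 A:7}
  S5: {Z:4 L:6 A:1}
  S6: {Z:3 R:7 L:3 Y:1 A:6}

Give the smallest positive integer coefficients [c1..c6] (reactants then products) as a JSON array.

Coefficients: [6, 5, 2, 2, 1, 4]

Z: 6·0+5·0+2·8 = 16 | 2·0+1·4+4·3 = 16
R: 6·5+5·0+2·0 = 30 | 2·1+1·0+4·7 = 30
L: 6·1+5·0+2·6 = 18 | 2·0+1·6+4·3 = 18
Y: 6·1+5·0+2·2 = 10 | 2·3+1·0+4·1 = 10
A: 6·3+5·3+2·3 = 39 | 2·7+1·1+4·6 = 39
gcd(6,5,2,2,1,4) = 1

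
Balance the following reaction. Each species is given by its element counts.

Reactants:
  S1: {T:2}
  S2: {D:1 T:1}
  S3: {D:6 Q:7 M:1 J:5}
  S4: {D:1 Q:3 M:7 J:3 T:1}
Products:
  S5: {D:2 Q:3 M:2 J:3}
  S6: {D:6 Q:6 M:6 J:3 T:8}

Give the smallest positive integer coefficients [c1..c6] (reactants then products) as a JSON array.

Coefficients: [5, 3, 3, 3, 6, 2]

D: 5·0+3·1+3·6+3·1 = 24 | 6·2+2·6 = 24
Q: 5·0+3·0+3·7+3·3 = 30 | 6·3+2·6 = 30
M: 5·0+3·0+3·1+3·7 = 24 | 6·2+2·6 = 24
J: 5·0+3·0+3·5+3·3 = 24 | 6·3+2·3 = 24
T: 5·2+3·1+3·0+3·1 = 16 | 6·0+2·8 = 16
gcd(5,3,3,3,6,2) = 1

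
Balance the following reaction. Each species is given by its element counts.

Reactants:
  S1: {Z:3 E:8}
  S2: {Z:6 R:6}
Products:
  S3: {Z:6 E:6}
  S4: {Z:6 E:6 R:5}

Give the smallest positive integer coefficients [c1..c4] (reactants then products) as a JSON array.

Z: 6·3+5·6 = 48 | 2·6+6·6 = 48
E: 6·8+5·0 = 48 | 2·6+6·6 = 48
R: 6·0+5·6 = 30 | 2·0+6·5 = 30
gcd(6,5,2,6) = 1

Coefficients: [6, 5, 2, 6]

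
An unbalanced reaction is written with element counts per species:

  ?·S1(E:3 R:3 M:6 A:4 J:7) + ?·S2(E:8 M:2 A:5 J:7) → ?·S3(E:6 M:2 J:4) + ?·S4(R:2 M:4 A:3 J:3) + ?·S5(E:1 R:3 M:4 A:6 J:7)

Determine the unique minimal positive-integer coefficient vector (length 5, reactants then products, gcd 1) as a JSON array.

Coefficients: [4, 1, 3, 3, 2]

E: 4·3+1·8 = 20 | 3·6+3·0+2·1 = 20
R: 4·3+1·0 = 12 | 3·0+3·2+2·3 = 12
M: 4·6+1·2 = 26 | 3·2+3·4+2·4 = 26
A: 4·4+1·5 = 21 | 3·0+3·3+2·6 = 21
J: 4·7+1·7 = 35 | 3·4+3·3+2·7 = 35
gcd(4,1,3,3,2) = 1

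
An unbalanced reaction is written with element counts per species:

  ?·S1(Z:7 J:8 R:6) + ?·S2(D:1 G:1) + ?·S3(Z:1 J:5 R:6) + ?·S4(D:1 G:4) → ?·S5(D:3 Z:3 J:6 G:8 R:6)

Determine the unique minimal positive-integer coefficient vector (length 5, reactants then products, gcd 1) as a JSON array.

Coefficients: [1, 4, 2, 5, 3]

D: 1·0+4·1+2·0+5·1 = 9 | 3·3 = 9
Z: 1·7+4·0+2·1+5·0 = 9 | 3·3 = 9
J: 1·8+4·0+2·5+5·0 = 18 | 3·6 = 18
G: 1·0+4·1+2·0+5·4 = 24 | 3·8 = 24
R: 1·6+4·0+2·6+5·0 = 18 | 3·6 = 18
gcd(1,4,2,5,3) = 1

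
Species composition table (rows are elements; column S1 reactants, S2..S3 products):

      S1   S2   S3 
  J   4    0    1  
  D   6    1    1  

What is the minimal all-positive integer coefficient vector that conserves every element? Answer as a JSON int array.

J: 1·4 = 4 | 2·0+4·1 = 4
D: 1·6 = 6 | 2·1+4·1 = 6
gcd(1,2,4) = 1

Coefficients: [1, 2, 4]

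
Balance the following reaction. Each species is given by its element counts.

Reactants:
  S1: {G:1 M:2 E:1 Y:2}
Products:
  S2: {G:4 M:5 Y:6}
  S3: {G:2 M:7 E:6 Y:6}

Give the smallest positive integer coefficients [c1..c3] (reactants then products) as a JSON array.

Coefficients: [6, 1, 1]

G: 6·1 = 6 | 1·4+1·2 = 6
M: 6·2 = 12 | 1·5+1·7 = 12
E: 6·1 = 6 | 1·0+1·6 = 6
Y: 6·2 = 12 | 1·6+1·6 = 12
gcd(6,1,1) = 1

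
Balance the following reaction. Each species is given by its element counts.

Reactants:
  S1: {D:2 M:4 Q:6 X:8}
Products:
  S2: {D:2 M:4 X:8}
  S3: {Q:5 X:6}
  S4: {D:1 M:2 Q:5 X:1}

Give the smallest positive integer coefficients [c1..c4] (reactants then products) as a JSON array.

Coefficients: [5, 3, 2, 4]

D: 5·2 = 10 | 3·2+2·0+4·1 = 10
M: 5·4 = 20 | 3·4+2·0+4·2 = 20
Q: 5·6 = 30 | 3·0+2·5+4·5 = 30
X: 5·8 = 40 | 3·8+2·6+4·1 = 40
gcd(5,3,2,4) = 1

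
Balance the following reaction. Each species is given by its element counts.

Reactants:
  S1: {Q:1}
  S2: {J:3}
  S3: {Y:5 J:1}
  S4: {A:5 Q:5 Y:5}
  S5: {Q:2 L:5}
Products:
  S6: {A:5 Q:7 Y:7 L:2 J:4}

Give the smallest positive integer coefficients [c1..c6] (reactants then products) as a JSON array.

Coefficients: [6, 6, 2, 5, 2, 5]

A: 6·0+6·0+2·0+5·5+2·0 = 25 | 5·5 = 25
Q: 6·1+6·0+2·0+5·5+2·2 = 35 | 5·7 = 35
Y: 6·0+6·0+2·5+5·5+2·0 = 35 | 5·7 = 35
L: 6·0+6·0+2·0+5·0+2·5 = 10 | 5·2 = 10
J: 6·0+6·3+2·1+5·0+2·0 = 20 | 5·4 = 20
gcd(6,6,2,5,2,5) = 1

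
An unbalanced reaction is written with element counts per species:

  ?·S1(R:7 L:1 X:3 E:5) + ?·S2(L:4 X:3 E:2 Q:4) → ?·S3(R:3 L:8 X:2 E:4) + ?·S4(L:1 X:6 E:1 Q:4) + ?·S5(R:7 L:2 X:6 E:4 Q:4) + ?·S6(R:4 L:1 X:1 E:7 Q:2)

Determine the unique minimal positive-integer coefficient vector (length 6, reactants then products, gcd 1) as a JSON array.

R: 5·7+5·0 = 35 | 2·3+1·0+3·7+2·4 = 35
L: 5·1+5·4 = 25 | 2·8+1·1+3·2+2·1 = 25
X: 5·3+5·3 = 30 | 2·2+1·6+3·6+2·1 = 30
E: 5·5+5·2 = 35 | 2·4+1·1+3·4+2·7 = 35
Q: 5·0+5·4 = 20 | 2·0+1·4+3·4+2·2 = 20
gcd(5,5,2,1,3,2) = 1

Coefficients: [5, 5, 2, 1, 3, 2]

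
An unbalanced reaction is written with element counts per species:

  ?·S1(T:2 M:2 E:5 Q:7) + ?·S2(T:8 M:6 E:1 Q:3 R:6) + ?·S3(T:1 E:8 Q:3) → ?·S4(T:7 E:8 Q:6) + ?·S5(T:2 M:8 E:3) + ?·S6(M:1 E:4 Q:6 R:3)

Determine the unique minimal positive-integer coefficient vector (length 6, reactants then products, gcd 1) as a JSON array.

T: 6·2+3·8+5·1 = 41 | 5·7+3·2+6·0 = 41
M: 6·2+3·6+5·0 = 30 | 5·0+3·8+6·1 = 30
E: 6·5+3·1+5·8 = 73 | 5·8+3·3+6·4 = 73
Q: 6·7+3·3+5·3 = 66 | 5·6+3·0+6·6 = 66
R: 6·0+3·6+5·0 = 18 | 5·0+3·0+6·3 = 18
gcd(6,3,5,5,3,6) = 1

Coefficients: [6, 3, 5, 5, 3, 6]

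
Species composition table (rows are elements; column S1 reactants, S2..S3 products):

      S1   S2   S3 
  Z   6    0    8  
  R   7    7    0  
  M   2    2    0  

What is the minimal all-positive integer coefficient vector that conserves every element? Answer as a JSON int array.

Coefficients: [4, 4, 3]

Z: 4·6 = 24 | 4·0+3·8 = 24
R: 4·7 = 28 | 4·7+3·0 = 28
M: 4·2 = 8 | 4·2+3·0 = 8
gcd(4,4,3) = 1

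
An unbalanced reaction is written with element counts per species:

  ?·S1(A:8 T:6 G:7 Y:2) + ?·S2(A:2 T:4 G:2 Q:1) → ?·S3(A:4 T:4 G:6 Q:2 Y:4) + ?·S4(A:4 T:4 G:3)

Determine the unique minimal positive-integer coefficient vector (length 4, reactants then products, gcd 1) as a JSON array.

A: 2·8+2·2 = 20 | 1·4+4·4 = 20
T: 2·6+2·4 = 20 | 1·4+4·4 = 20
G: 2·7+2·2 = 18 | 1·6+4·3 = 18
Q: 2·0+2·1 = 2 | 1·2+4·0 = 2
Y: 2·2+2·0 = 4 | 1·4+4·0 = 4
gcd(2,2,1,4) = 1

Coefficients: [2, 2, 1, 4]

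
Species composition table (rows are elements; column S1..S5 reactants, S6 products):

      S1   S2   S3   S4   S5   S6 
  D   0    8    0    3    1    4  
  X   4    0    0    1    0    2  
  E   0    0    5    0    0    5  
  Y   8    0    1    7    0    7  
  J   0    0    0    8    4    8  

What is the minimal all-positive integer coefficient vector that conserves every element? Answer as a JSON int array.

Coefficients: [2, 1, 5, 2, 6, 5]

D: 2·0+1·8+5·0+2·3+6·1 = 20 | 5·4 = 20
X: 2·4+1·0+5·0+2·1+6·0 = 10 | 5·2 = 10
E: 2·0+1·0+5·5+2·0+6·0 = 25 | 5·5 = 25
Y: 2·8+1·0+5·1+2·7+6·0 = 35 | 5·7 = 35
J: 2·0+1·0+5·0+2·8+6·4 = 40 | 5·8 = 40
gcd(2,1,5,2,6,5) = 1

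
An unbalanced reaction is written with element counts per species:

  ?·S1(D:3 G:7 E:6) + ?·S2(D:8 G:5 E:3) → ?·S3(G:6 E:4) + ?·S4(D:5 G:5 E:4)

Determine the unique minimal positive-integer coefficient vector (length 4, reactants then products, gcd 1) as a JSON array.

Coefficients: [3, 2, 1, 5]

D: 3·3+2·8 = 25 | 1·0+5·5 = 25
G: 3·7+2·5 = 31 | 1·6+5·5 = 31
E: 3·6+2·3 = 24 | 1·4+5·4 = 24
gcd(3,2,1,5) = 1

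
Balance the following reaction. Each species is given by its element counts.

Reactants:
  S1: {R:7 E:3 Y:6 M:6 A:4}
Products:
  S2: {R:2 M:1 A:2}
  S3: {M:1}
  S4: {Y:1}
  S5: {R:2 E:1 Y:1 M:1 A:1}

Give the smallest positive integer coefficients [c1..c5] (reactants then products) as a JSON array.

R: 2·7 = 14 | 1·2+5·0+6·0+6·2 = 14
E: 2·3 = 6 | 1·0+5·0+6·0+6·1 = 6
Y: 2·6 = 12 | 1·0+5·0+6·1+6·1 = 12
M: 2·6 = 12 | 1·1+5·1+6·0+6·1 = 12
A: 2·4 = 8 | 1·2+5·0+6·0+6·1 = 8
gcd(2,1,5,6,6) = 1

Coefficients: [2, 1, 5, 6, 6]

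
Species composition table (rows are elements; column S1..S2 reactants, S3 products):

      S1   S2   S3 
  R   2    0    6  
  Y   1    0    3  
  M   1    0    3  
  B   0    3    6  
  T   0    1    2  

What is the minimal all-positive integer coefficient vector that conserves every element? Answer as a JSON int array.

R: 3·2+2·0 = 6 | 1·6 = 6
Y: 3·1+2·0 = 3 | 1·3 = 3
M: 3·1+2·0 = 3 | 1·3 = 3
B: 3·0+2·3 = 6 | 1·6 = 6
T: 3·0+2·1 = 2 | 1·2 = 2
gcd(3,2,1) = 1

Coefficients: [3, 2, 1]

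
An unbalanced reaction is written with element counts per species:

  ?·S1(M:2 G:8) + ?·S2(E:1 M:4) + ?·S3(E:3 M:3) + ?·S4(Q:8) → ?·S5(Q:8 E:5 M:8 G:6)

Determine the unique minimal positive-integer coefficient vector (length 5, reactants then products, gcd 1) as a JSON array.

Coefficients: [3, 2, 6, 4, 4]

Q: 3·0+2·0+6·0+4·8 = 32 | 4·8 = 32
E: 3·0+2·1+6·3+4·0 = 20 | 4·5 = 20
M: 3·2+2·4+6·3+4·0 = 32 | 4·8 = 32
G: 3·8+2·0+6·0+4·0 = 24 | 4·6 = 24
gcd(3,2,6,4,4) = 1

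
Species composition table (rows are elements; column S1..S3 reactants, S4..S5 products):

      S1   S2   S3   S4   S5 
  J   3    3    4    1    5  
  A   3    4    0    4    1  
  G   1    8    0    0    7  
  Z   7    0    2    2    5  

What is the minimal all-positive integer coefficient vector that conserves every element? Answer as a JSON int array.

J: 4·3+3·3+1·4 = 25 | 5·1+4·5 = 25
A: 4·3+3·4+1·0 = 24 | 5·4+4·1 = 24
G: 4·1+3·8+1·0 = 28 | 5·0+4·7 = 28
Z: 4·7+3·0+1·2 = 30 | 5·2+4·5 = 30
gcd(4,3,1,5,4) = 1

Coefficients: [4, 3, 1, 5, 4]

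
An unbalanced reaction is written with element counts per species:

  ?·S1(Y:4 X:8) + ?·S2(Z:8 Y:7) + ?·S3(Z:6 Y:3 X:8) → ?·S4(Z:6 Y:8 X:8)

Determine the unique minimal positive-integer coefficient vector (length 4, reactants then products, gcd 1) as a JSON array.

Coefficients: [4, 3, 1, 5]

Z: 4·0+3·8+1·6 = 30 | 5·6 = 30
Y: 4·4+3·7+1·3 = 40 | 5·8 = 40
X: 4·8+3·0+1·8 = 40 | 5·8 = 40
gcd(4,3,1,5) = 1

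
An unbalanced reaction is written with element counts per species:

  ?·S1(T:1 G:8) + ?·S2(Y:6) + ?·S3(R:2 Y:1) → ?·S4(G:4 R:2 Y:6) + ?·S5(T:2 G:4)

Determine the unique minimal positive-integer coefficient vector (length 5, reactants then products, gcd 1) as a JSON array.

Coefficients: [4, 5, 6, 6, 2]

T: 4·1+5·0+6·0 = 4 | 6·0+2·2 = 4
G: 4·8+5·0+6·0 = 32 | 6·4+2·4 = 32
R: 4·0+5·0+6·2 = 12 | 6·2+2·0 = 12
Y: 4·0+5·6+6·1 = 36 | 6·6+2·0 = 36
gcd(4,5,6,6,2) = 1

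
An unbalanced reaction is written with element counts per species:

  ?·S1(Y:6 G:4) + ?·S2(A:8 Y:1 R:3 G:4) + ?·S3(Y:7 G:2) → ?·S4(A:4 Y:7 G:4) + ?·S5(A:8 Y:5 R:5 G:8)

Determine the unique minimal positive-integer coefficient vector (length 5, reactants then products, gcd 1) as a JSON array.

A: 4·0+5·8+2·0 = 40 | 4·4+3·8 = 40
Y: 4·6+5·1+2·7 = 43 | 4·7+3·5 = 43
R: 4·0+5·3+2·0 = 15 | 4·0+3·5 = 15
G: 4·4+5·4+2·2 = 40 | 4·4+3·8 = 40
gcd(4,5,2,4,3) = 1

Coefficients: [4, 5, 2, 4, 3]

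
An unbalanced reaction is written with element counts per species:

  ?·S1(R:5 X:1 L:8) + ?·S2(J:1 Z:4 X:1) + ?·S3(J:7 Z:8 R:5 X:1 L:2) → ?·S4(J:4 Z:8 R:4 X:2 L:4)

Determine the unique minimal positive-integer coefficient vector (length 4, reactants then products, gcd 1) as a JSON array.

Coefficients: [2, 6, 2, 5]

J: 2·0+6·1+2·7 = 20 | 5·4 = 20
Z: 2·0+6·4+2·8 = 40 | 5·8 = 40
R: 2·5+6·0+2·5 = 20 | 5·4 = 20
X: 2·1+6·1+2·1 = 10 | 5·2 = 10
L: 2·8+6·0+2·2 = 20 | 5·4 = 20
gcd(2,6,2,5) = 1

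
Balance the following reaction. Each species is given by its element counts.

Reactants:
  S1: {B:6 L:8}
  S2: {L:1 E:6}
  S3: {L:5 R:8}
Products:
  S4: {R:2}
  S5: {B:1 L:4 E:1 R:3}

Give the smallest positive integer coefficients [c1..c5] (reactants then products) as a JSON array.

Coefficients: [1, 1, 3, 3, 6]

B: 1·6+1·0+3·0 = 6 | 3·0+6·1 = 6
L: 1·8+1·1+3·5 = 24 | 3·0+6·4 = 24
E: 1·0+1·6+3·0 = 6 | 3·0+6·1 = 6
R: 1·0+1·0+3·8 = 24 | 3·2+6·3 = 24
gcd(1,1,3,3,6) = 1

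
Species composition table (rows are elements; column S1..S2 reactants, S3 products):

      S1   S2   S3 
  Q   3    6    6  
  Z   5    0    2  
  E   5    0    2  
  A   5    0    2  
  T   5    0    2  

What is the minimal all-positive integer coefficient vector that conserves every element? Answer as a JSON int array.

Coefficients: [2, 4, 5]

Q: 2·3+4·6 = 30 | 5·6 = 30
Z: 2·5+4·0 = 10 | 5·2 = 10
E: 2·5+4·0 = 10 | 5·2 = 10
A: 2·5+4·0 = 10 | 5·2 = 10
T: 2·5+4·0 = 10 | 5·2 = 10
gcd(2,4,5) = 1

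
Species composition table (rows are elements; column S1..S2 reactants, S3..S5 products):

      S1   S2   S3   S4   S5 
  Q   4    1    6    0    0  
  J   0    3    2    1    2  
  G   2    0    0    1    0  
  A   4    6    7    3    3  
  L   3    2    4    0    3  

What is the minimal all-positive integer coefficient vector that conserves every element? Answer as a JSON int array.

Q: 1·4+2·1 = 6 | 1·6+2·0+1·0 = 6
J: 1·0+2·3 = 6 | 1·2+2·1+1·2 = 6
G: 1·2+2·0 = 2 | 1·0+2·1+1·0 = 2
A: 1·4+2·6 = 16 | 1·7+2·3+1·3 = 16
L: 1·3+2·2 = 7 | 1·4+2·0+1·3 = 7
gcd(1,2,1,2,1) = 1

Coefficients: [1, 2, 1, 2, 1]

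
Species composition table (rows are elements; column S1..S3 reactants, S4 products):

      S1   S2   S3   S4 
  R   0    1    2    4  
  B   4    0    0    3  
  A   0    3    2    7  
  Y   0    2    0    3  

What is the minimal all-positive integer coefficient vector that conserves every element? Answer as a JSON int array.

Coefficients: [3, 6, 5, 4]

R: 3·0+6·1+5·2 = 16 | 4·4 = 16
B: 3·4+6·0+5·0 = 12 | 4·3 = 12
A: 3·0+6·3+5·2 = 28 | 4·7 = 28
Y: 3·0+6·2+5·0 = 12 | 4·3 = 12
gcd(3,6,5,4) = 1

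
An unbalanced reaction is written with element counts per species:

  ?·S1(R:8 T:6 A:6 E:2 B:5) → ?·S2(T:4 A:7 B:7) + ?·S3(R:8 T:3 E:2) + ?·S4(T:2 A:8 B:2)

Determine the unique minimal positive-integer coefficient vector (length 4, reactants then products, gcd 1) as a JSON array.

Coefficients: [6, 4, 6, 1]

R: 6·8 = 48 | 4·0+6·8+1·0 = 48
T: 6·6 = 36 | 4·4+6·3+1·2 = 36
A: 6·6 = 36 | 4·7+6·0+1·8 = 36
E: 6·2 = 12 | 4·0+6·2+1·0 = 12
B: 6·5 = 30 | 4·7+6·0+1·2 = 30
gcd(6,4,6,1) = 1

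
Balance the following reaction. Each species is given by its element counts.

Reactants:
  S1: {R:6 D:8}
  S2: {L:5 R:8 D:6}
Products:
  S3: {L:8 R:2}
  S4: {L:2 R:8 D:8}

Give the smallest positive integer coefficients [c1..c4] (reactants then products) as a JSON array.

L: 3·0+4·5 = 20 | 1·8+6·2 = 20
R: 3·6+4·8 = 50 | 1·2+6·8 = 50
D: 3·8+4·6 = 48 | 1·0+6·8 = 48
gcd(3,4,1,6) = 1

Coefficients: [3, 4, 1, 6]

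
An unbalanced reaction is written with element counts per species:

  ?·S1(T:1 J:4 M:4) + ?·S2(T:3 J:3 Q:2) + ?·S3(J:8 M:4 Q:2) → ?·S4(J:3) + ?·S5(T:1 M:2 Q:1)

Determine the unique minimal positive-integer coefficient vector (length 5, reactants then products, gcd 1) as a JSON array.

Coefficients: [1, 1, 1, 5, 4]

T: 1·1+1·3+1·0 = 4 | 5·0+4·1 = 4
J: 1·4+1·3+1·8 = 15 | 5·3+4·0 = 15
M: 1·4+1·0+1·4 = 8 | 5·0+4·2 = 8
Q: 1·0+1·2+1·2 = 4 | 5·0+4·1 = 4
gcd(1,1,1,5,4) = 1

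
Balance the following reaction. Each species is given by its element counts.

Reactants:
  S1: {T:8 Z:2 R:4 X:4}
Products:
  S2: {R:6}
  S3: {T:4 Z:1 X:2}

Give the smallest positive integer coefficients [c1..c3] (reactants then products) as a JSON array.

T: 3·8 = 24 | 2·0+6·4 = 24
Z: 3·2 = 6 | 2·0+6·1 = 6
R: 3·4 = 12 | 2·6+6·0 = 12
X: 3·4 = 12 | 2·0+6·2 = 12
gcd(3,2,6) = 1

Coefficients: [3, 2, 6]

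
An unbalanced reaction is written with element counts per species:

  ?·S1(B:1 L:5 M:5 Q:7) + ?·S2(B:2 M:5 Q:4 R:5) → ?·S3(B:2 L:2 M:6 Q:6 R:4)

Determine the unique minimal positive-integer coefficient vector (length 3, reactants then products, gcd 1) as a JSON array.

Coefficients: [2, 4, 5]

B: 2·1+4·2 = 10 | 5·2 = 10
L: 2·5+4·0 = 10 | 5·2 = 10
M: 2·5+4·5 = 30 | 5·6 = 30
Q: 2·7+4·4 = 30 | 5·6 = 30
R: 2·0+4·5 = 20 | 5·4 = 20
gcd(2,4,5) = 1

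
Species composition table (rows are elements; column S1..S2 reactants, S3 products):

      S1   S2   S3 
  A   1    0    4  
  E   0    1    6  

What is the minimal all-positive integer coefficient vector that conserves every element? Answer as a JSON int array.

A: 4·1+6·0 = 4 | 1·4 = 4
E: 4·0+6·1 = 6 | 1·6 = 6
gcd(4,6,1) = 1

Coefficients: [4, 6, 1]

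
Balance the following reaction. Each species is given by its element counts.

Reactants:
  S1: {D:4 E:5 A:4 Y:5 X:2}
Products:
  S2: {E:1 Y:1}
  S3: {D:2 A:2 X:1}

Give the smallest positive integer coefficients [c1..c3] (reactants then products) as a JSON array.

D: 1·4 = 4 | 5·0+2·2 = 4
E: 1·5 = 5 | 5·1+2·0 = 5
A: 1·4 = 4 | 5·0+2·2 = 4
Y: 1·5 = 5 | 5·1+2·0 = 5
X: 1·2 = 2 | 5·0+2·1 = 2
gcd(1,5,2) = 1

Coefficients: [1, 5, 2]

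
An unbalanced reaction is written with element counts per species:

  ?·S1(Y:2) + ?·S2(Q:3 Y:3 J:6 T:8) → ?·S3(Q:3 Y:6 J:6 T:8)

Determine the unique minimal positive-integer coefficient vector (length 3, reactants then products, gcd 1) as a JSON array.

Coefficients: [3, 2, 2]

Q: 3·0+2·3 = 6 | 2·3 = 6
Y: 3·2+2·3 = 12 | 2·6 = 12
J: 3·0+2·6 = 12 | 2·6 = 12
T: 3·0+2·8 = 16 | 2·8 = 16
gcd(3,2,2) = 1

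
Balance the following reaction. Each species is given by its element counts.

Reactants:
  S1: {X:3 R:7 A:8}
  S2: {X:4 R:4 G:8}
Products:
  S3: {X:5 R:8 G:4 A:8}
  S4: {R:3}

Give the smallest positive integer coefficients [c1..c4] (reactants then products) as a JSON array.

Coefficients: [6, 3, 6, 2]

X: 6·3+3·4 = 30 | 6·5+2·0 = 30
R: 6·7+3·4 = 54 | 6·8+2·3 = 54
G: 6·0+3·8 = 24 | 6·4+2·0 = 24
A: 6·8+3·0 = 48 | 6·8+2·0 = 48
gcd(6,3,6,2) = 1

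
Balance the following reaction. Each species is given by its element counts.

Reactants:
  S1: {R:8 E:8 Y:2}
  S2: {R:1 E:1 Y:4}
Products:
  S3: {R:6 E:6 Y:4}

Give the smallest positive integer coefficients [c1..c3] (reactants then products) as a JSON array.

R: 2·8+2·1 = 18 | 3·6 = 18
E: 2·8+2·1 = 18 | 3·6 = 18
Y: 2·2+2·4 = 12 | 3·4 = 12
gcd(2,2,3) = 1

Coefficients: [2, 2, 3]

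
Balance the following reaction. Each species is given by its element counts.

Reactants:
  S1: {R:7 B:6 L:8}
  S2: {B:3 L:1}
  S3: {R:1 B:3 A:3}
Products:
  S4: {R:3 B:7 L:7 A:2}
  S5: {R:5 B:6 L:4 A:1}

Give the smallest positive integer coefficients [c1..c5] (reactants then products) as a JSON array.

R: 5·7+5·0+4·1 = 39 | 3·3+6·5 = 39
B: 5·6+5·3+4·3 = 57 | 3·7+6·6 = 57
L: 5·8+5·1+4·0 = 45 | 3·7+6·4 = 45
A: 5·0+5·0+4·3 = 12 | 3·2+6·1 = 12
gcd(5,5,4,3,6) = 1

Coefficients: [5, 5, 4, 3, 6]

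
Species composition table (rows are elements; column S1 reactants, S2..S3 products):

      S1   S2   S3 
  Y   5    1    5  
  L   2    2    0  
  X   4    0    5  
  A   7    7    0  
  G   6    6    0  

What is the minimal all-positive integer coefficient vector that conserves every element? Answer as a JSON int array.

Coefficients: [5, 5, 4]

Y: 5·5 = 25 | 5·1+4·5 = 25
L: 5·2 = 10 | 5·2+4·0 = 10
X: 5·4 = 20 | 5·0+4·5 = 20
A: 5·7 = 35 | 5·7+4·0 = 35
G: 5·6 = 30 | 5·6+4·0 = 30
gcd(5,5,4) = 1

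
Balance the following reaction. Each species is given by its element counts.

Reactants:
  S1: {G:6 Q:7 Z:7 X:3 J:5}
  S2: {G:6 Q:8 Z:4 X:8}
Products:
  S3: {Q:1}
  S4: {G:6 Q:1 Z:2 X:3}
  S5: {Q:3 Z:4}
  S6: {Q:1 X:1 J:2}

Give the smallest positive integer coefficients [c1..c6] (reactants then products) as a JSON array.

Coefficients: [2, 1, 5, 3, 3, 5]

G: 2·6+1·6 = 18 | 5·0+3·6+3·0+5·0 = 18
Q: 2·7+1·8 = 22 | 5·1+3·1+3·3+5·1 = 22
Z: 2·7+1·4 = 18 | 5·0+3·2+3·4+5·0 = 18
X: 2·3+1·8 = 14 | 5·0+3·3+3·0+5·1 = 14
J: 2·5+1·0 = 10 | 5·0+3·0+3·0+5·2 = 10
gcd(2,1,5,3,3,5) = 1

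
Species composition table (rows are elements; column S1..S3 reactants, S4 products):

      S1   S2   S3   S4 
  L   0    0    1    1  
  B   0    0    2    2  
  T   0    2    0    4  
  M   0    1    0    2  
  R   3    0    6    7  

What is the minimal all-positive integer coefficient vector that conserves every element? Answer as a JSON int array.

L: 1·0+6·0+3·1 = 3 | 3·1 = 3
B: 1·0+6·0+3·2 = 6 | 3·2 = 6
T: 1·0+6·2+3·0 = 12 | 3·4 = 12
M: 1·0+6·1+3·0 = 6 | 3·2 = 6
R: 1·3+6·0+3·6 = 21 | 3·7 = 21
gcd(1,6,3,3) = 1

Coefficients: [1, 6, 3, 3]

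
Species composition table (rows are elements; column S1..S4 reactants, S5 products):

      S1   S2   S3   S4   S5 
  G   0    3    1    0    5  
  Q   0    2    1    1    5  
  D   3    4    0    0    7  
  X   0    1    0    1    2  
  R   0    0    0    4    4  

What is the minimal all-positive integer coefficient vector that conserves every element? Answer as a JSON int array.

Coefficients: [1, 1, 2, 1, 1]

G: 1·0+1·3+2·1+1·0 = 5 | 1·5 = 5
Q: 1·0+1·2+2·1+1·1 = 5 | 1·5 = 5
D: 1·3+1·4+2·0+1·0 = 7 | 1·7 = 7
X: 1·0+1·1+2·0+1·1 = 2 | 1·2 = 2
R: 1·0+1·0+2·0+1·4 = 4 | 1·4 = 4
gcd(1,1,2,1,1) = 1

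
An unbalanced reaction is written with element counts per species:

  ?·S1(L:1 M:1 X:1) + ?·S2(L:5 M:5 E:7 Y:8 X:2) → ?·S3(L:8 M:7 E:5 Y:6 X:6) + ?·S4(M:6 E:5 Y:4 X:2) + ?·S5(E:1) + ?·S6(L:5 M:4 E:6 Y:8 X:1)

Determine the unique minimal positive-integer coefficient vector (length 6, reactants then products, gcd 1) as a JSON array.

L: 6·1+6·5 = 36 | 2·8+1·0+3·0+4·5 = 36
M: 6·1+6·5 = 36 | 2·7+1·6+3·0+4·4 = 36
E: 6·0+6·7 = 42 | 2·5+1·5+3·1+4·6 = 42
Y: 6·0+6·8 = 48 | 2·6+1·4+3·0+4·8 = 48
X: 6·1+6·2 = 18 | 2·6+1·2+3·0+4·1 = 18
gcd(6,6,2,1,3,4) = 1

Coefficients: [6, 6, 2, 1, 3, 4]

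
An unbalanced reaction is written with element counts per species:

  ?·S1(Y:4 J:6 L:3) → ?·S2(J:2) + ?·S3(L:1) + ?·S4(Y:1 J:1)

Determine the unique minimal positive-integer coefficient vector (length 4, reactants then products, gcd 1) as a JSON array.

Coefficients: [1, 1, 3, 4]

Y: 1·4 = 4 | 1·0+3·0+4·1 = 4
J: 1·6 = 6 | 1·2+3·0+4·1 = 6
L: 1·3 = 3 | 1·0+3·1+4·0 = 3
gcd(1,1,3,4) = 1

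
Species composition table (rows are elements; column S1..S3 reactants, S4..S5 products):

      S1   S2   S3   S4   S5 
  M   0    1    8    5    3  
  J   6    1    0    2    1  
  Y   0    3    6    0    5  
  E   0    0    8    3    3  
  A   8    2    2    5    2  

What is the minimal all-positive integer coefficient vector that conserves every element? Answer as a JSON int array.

M: 1·0+4·1+3·8 = 28 | 2·5+6·3 = 28
J: 1·6+4·1+3·0 = 10 | 2·2+6·1 = 10
Y: 1·0+4·3+3·6 = 30 | 2·0+6·5 = 30
E: 1·0+4·0+3·8 = 24 | 2·3+6·3 = 24
A: 1·8+4·2+3·2 = 22 | 2·5+6·2 = 22
gcd(1,4,3,2,6) = 1

Coefficients: [1, 4, 3, 2, 6]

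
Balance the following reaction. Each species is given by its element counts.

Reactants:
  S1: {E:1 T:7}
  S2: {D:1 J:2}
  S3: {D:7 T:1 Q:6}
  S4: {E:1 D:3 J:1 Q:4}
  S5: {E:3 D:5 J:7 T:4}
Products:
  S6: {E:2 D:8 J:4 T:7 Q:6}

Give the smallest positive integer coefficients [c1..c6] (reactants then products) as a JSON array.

E: 4·1+5·0+3·0+3·1+1·3 = 10 | 5·2 = 10
D: 4·0+5·1+3·7+3·3+1·5 = 40 | 5·8 = 40
J: 4·0+5·2+3·0+3·1+1·7 = 20 | 5·4 = 20
T: 4·7+5·0+3·1+3·0+1·4 = 35 | 5·7 = 35
Q: 4·0+5·0+3·6+3·4+1·0 = 30 | 5·6 = 30
gcd(4,5,3,3,1,5) = 1

Coefficients: [4, 5, 3, 3, 1, 5]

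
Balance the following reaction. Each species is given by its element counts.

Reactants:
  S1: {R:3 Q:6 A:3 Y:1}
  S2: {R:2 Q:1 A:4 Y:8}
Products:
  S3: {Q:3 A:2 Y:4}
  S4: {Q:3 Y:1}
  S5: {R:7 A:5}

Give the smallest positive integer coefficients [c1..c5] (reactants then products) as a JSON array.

Coefficients: [5, 3, 6, 5, 3]

R: 5·3+3·2 = 21 | 6·0+5·0+3·7 = 21
Q: 5·6+3·1 = 33 | 6·3+5·3+3·0 = 33
A: 5·3+3·4 = 27 | 6·2+5·0+3·5 = 27
Y: 5·1+3·8 = 29 | 6·4+5·1+3·0 = 29
gcd(5,3,6,5,3) = 1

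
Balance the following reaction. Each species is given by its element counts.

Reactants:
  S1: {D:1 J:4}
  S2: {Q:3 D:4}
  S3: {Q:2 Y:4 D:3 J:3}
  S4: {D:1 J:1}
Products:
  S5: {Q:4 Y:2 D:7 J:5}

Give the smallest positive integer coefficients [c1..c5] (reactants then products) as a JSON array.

Q: 4·0+6·3+3·2+5·0 = 24 | 6·4 = 24
Y: 4·0+6·0+3·4+5·0 = 12 | 6·2 = 12
D: 4·1+6·4+3·3+5·1 = 42 | 6·7 = 42
J: 4·4+6·0+3·3+5·1 = 30 | 6·5 = 30
gcd(4,6,3,5,6) = 1

Coefficients: [4, 6, 3, 5, 6]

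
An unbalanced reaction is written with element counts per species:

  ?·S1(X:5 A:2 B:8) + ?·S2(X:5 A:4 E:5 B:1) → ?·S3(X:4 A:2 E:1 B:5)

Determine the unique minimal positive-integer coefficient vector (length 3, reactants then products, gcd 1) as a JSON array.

X: 3·5+1·5 = 20 | 5·4 = 20
A: 3·2+1·4 = 10 | 5·2 = 10
E: 3·0+1·5 = 5 | 5·1 = 5
B: 3·8+1·1 = 25 | 5·5 = 25
gcd(3,1,5) = 1

Coefficients: [3, 1, 5]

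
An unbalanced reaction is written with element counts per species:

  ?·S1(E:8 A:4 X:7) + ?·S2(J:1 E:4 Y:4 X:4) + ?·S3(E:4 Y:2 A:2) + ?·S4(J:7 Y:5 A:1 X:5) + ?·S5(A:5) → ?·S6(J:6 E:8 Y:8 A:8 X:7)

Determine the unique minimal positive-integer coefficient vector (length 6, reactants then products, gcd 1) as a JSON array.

J: 1·0+2·1+6·0+4·7+4·0 = 30 | 5·6 = 30
E: 1·8+2·4+6·4+4·0+4·0 = 40 | 5·8 = 40
Y: 1·0+2·4+6·2+4·5+4·0 = 40 | 5·8 = 40
A: 1·4+2·0+6·2+4·1+4·5 = 40 | 5·8 = 40
X: 1·7+2·4+6·0+4·5+4·0 = 35 | 5·7 = 35
gcd(1,2,6,4,4,5) = 1

Coefficients: [1, 2, 6, 4, 4, 5]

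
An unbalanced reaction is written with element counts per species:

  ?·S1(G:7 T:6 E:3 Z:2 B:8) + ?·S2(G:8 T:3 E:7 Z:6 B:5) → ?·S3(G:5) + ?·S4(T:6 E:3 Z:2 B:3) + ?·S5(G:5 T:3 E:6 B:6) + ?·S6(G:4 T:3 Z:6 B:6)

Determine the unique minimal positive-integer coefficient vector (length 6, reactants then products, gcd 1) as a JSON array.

G: 6·7+3·8 = 66 | 5·5+3·0+5·5+4·4 = 66
T: 6·6+3·3 = 45 | 5·0+3·6+5·3+4·3 = 45
E: 6·3+3·7 = 39 | 5·0+3·3+5·6+4·0 = 39
Z: 6·2+3·6 = 30 | 5·0+3·2+5·0+4·6 = 30
B: 6·8+3·5 = 63 | 5·0+3·3+5·6+4·6 = 63
gcd(6,3,5,3,5,4) = 1

Coefficients: [6, 3, 5, 3, 5, 4]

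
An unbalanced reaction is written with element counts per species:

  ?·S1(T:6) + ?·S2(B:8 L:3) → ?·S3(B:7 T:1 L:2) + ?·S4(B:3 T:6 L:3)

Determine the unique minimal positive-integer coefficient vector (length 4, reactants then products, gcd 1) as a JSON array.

B: 3·0+6·8 = 48 | 6·7+2·3 = 48
T: 3·6+6·0 = 18 | 6·1+2·6 = 18
L: 3·0+6·3 = 18 | 6·2+2·3 = 18
gcd(3,6,6,2) = 1

Coefficients: [3, 6, 6, 2]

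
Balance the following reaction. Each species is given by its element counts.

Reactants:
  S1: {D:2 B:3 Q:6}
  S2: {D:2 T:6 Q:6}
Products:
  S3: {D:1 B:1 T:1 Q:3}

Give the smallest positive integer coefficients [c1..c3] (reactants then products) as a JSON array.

D: 2·2+1·2 = 6 | 6·1 = 6
B: 2·3+1·0 = 6 | 6·1 = 6
T: 2·0+1·6 = 6 | 6·1 = 6
Q: 2·6+1·6 = 18 | 6·3 = 18
gcd(2,1,6) = 1

Coefficients: [2, 1, 6]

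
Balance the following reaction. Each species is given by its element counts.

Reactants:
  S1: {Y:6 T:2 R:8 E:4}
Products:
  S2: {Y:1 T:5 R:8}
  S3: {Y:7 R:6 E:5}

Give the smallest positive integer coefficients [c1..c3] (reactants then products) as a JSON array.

Y: 5·6 = 30 | 2·1+4·7 = 30
T: 5·2 = 10 | 2·5+4·0 = 10
R: 5·8 = 40 | 2·8+4·6 = 40
E: 5·4 = 20 | 2·0+4·5 = 20
gcd(5,2,4) = 1

Coefficients: [5, 2, 4]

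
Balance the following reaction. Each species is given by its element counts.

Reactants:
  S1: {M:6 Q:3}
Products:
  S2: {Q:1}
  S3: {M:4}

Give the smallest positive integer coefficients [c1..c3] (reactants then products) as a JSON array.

Coefficients: [2, 6, 3]

M: 2·6 = 12 | 6·0+3·4 = 12
Q: 2·3 = 6 | 6·1+3·0 = 6
gcd(2,6,3) = 1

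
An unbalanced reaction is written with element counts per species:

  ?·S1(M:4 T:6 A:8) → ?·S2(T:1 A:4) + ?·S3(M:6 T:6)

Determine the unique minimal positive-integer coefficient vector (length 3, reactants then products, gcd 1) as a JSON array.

Coefficients: [3, 6, 2]

M: 3·4 = 12 | 6·0+2·6 = 12
T: 3·6 = 18 | 6·1+2·6 = 18
A: 3·8 = 24 | 6·4+2·0 = 24
gcd(3,6,2) = 1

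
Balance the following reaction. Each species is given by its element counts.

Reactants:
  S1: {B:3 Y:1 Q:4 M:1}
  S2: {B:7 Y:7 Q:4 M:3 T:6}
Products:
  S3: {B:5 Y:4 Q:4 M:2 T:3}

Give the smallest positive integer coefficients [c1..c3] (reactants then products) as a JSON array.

B: 1·3+1·7 = 10 | 2·5 = 10
Y: 1·1+1·7 = 8 | 2·4 = 8
Q: 1·4+1·4 = 8 | 2·4 = 8
M: 1·1+1·3 = 4 | 2·2 = 4
T: 1·0+1·6 = 6 | 2·3 = 6
gcd(1,1,2) = 1

Coefficients: [1, 1, 2]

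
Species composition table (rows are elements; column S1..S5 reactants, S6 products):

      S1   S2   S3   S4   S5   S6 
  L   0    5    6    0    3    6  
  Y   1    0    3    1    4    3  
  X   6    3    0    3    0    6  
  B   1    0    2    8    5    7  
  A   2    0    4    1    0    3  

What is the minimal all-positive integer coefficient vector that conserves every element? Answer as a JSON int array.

Coefficients: [2, 3, 2, 3, 1, 5]

L: 2·0+3·5+2·6+3·0+1·3 = 30 | 5·6 = 30
Y: 2·1+3·0+2·3+3·1+1·4 = 15 | 5·3 = 15
X: 2·6+3·3+2·0+3·3+1·0 = 30 | 5·6 = 30
B: 2·1+3·0+2·2+3·8+1·5 = 35 | 5·7 = 35
A: 2·2+3·0+2·4+3·1+1·0 = 15 | 5·3 = 15
gcd(2,3,2,3,1,5) = 1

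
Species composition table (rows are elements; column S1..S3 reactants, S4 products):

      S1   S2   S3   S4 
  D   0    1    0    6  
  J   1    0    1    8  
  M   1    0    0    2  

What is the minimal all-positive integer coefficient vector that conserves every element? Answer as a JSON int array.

D: 2·0+6·1+6·0 = 6 | 1·6 = 6
J: 2·1+6·0+6·1 = 8 | 1·8 = 8
M: 2·1+6·0+6·0 = 2 | 1·2 = 2
gcd(2,6,6,1) = 1

Coefficients: [2, 6, 6, 1]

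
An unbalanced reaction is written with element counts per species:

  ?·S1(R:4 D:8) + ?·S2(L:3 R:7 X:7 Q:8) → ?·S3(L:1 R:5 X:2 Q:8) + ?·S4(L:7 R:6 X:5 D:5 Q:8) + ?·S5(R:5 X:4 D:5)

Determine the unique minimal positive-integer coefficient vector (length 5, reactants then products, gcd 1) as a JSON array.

L: 5·0+6·3 = 18 | 4·1+2·7+6·0 = 18
R: 5·4+6·7 = 62 | 4·5+2·6+6·5 = 62
X: 5·0+6·7 = 42 | 4·2+2·5+6·4 = 42
D: 5·8+6·0 = 40 | 4·0+2·5+6·5 = 40
Q: 5·0+6·8 = 48 | 4·8+2·8+6·0 = 48
gcd(5,6,4,2,6) = 1

Coefficients: [5, 6, 4, 2, 6]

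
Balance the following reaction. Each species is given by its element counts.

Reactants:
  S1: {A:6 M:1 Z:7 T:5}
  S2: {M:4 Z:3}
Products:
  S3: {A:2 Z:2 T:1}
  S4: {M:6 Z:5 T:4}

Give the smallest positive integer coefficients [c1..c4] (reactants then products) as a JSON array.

Coefficients: [2, 1, 6, 1]

A: 2·6+1·0 = 12 | 6·2+1·0 = 12
M: 2·1+1·4 = 6 | 6·0+1·6 = 6
Z: 2·7+1·3 = 17 | 6·2+1·5 = 17
T: 2·5+1·0 = 10 | 6·1+1·4 = 10
gcd(2,1,6,1) = 1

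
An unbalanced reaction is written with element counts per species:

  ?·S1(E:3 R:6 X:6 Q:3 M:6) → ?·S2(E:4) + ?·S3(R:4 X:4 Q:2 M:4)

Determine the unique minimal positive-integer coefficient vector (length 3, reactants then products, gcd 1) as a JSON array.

E: 4·3 = 12 | 3·4+6·0 = 12
R: 4·6 = 24 | 3·0+6·4 = 24
X: 4·6 = 24 | 3·0+6·4 = 24
Q: 4·3 = 12 | 3·0+6·2 = 12
M: 4·6 = 24 | 3·0+6·4 = 24
gcd(4,3,6) = 1

Coefficients: [4, 3, 6]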